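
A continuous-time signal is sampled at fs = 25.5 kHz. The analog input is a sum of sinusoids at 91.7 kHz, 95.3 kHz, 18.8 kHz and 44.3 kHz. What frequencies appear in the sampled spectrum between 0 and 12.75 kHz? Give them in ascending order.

fs/2 = 12.75 kHz.
91.7 kHz mod fs = 15.2 kHz.
15.2 kHz > fs/2 = 12.75 kHz, folds to fs − 15.2 kHz = 10.3 kHz.
95.3 kHz mod fs = 18.8 kHz.
18.8 kHz > fs/2 = 12.75 kHz, folds to fs − 18.8 kHz = 6.7 kHz.
18.8 kHz > fs/2 = 12.75 kHz, folds to fs − 18.8 kHz = 6.7 kHz.
44.3 kHz mod fs = 18.8 kHz.
18.8 kHz > fs/2 = 12.75 kHz, folds to fs − 18.8 kHz = 6.7 kHz.
Distinct values: {6.7 kHz, 10.3 kHz}.

6.7 kHz, 10.3 kHz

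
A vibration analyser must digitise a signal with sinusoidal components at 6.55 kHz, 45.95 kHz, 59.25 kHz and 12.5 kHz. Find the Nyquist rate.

Highest-frequency component: 59.25 kHz.
Nyquist rate = 2 × 59.25 kHz = 118.5 kHz.

118.5 kHz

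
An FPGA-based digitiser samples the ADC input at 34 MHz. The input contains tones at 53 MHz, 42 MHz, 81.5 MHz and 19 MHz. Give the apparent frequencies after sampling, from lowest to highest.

fs/2 = 17 MHz.
53 MHz mod fs = 19 MHz.
19 MHz > fs/2 = 17 MHz, folds to fs − 19 MHz = 15 MHz.
42 MHz mod fs = 8 MHz.
8 MHz ≤ fs/2 = 17 MHz, appears at 8 MHz.
81.5 MHz mod fs = 13.5 MHz.
13.5 MHz ≤ fs/2 = 17 MHz, appears at 13.5 MHz.
19 MHz > fs/2 = 17 MHz, folds to fs − 19 MHz = 15 MHz.
Distinct values: {8 MHz, 13.5 MHz, 15 MHz}.

8 MHz, 13.5 MHz, 15 MHz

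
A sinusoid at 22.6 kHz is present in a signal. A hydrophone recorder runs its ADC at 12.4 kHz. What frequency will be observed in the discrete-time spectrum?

2.2 kHz

22.6 kHz mod fs = 10.2 kHz.
10.2 kHz > fs/2 = 6.2 kHz, folds to fs − 10.2 kHz = 2.2 kHz.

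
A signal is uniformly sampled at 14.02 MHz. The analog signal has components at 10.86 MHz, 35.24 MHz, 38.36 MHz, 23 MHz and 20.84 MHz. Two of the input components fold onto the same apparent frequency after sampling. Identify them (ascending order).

20.84 MHz, 35.24 MHz

fs/2 = 7.01 MHz.
10.86 MHz > fs/2 = 7.01 MHz, folds to fs − 10.86 MHz = 3.16 MHz.
35.24 MHz mod fs = 7.2 MHz.
7.2 MHz > fs/2 = 7.01 MHz, folds to fs − 7.2 MHz = 6.82 MHz.
38.36 MHz mod fs = 10.32 MHz.
10.32 MHz > fs/2 = 7.01 MHz, folds to fs − 10.32 MHz = 3.7 MHz.
23 MHz mod fs = 8.98 MHz.
8.98 MHz > fs/2 = 7.01 MHz, folds to fs − 8.98 MHz = 5.04 MHz.
20.84 MHz mod fs = 6.82 MHz.
6.82 MHz ≤ fs/2 = 7.01 MHz, appears at 6.82 MHz.
20.84 MHz and 35.24 MHz both map to 6.82 MHz.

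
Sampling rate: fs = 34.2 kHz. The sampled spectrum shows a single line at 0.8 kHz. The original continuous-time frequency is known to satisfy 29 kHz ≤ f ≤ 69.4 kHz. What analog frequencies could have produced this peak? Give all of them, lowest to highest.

33.4 kHz, 35 kHz, 67.6 kHz, 69.2 kHz

Frequencies that alias to 0.8 kHz are k·fs ± 0.8 kHz for integer k ≥ 0.
k=0: 0.8 kHz.
k=1: 33.4 kHz, 35 kHz.
k=2: 67.6 kHz, 69.2 kHz.
k=3: 101.8 kHz, 103.4 kHz.
Within [29 kHz, 69.4 kHz]: 33.4 kHz, 35 kHz, 67.6 kHz, 69.2 kHz.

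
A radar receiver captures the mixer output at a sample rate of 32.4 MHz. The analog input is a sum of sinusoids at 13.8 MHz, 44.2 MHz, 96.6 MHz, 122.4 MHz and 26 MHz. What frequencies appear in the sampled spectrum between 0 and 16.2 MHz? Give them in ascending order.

fs/2 = 16.2 MHz.
13.8 MHz ≤ fs/2 = 16.2 MHz, passes unchanged.
44.2 MHz mod fs = 11.8 MHz.
11.8 MHz ≤ fs/2 = 16.2 MHz, appears at 11.8 MHz.
96.6 MHz mod fs = 31.8 MHz.
31.8 MHz > fs/2 = 16.2 MHz, folds to fs − 31.8 MHz = 0.6 MHz.
122.4 MHz mod fs = 25.2 MHz.
25.2 MHz > fs/2 = 16.2 MHz, folds to fs − 25.2 MHz = 7.2 MHz.
26 MHz > fs/2 = 16.2 MHz, folds to fs − 26 MHz = 6.4 MHz.
Distinct values: {0.6 MHz, 6.4 MHz, 7.2 MHz, 11.8 MHz, 13.8 MHz}.

0.6 MHz, 6.4 MHz, 7.2 MHz, 11.8 MHz, 13.8 MHz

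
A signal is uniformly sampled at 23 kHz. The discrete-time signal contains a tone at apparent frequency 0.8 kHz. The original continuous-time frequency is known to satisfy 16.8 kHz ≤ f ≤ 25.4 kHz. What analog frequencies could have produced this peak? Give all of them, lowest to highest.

22.2 kHz, 23.8 kHz

Frequencies that alias to 0.8 kHz are k·fs ± 0.8 kHz for integer k ≥ 0.
k=0: 0.8 kHz.
k=1: 22.2 kHz, 23.8 kHz.
k=2: 45.2 kHz, 46.8 kHz.
Within [16.8 kHz, 25.4 kHz]: 22.2 kHz, 23.8 kHz.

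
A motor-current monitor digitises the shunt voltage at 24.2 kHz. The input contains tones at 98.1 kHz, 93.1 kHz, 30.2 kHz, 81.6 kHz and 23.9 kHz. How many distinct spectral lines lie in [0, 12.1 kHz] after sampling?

5

fs/2 = 12.1 kHz.
98.1 kHz mod fs = 1.3 kHz.
1.3 kHz ≤ fs/2 = 12.1 kHz, appears at 1.3 kHz.
93.1 kHz mod fs = 20.5 kHz.
20.5 kHz > fs/2 = 12.1 kHz, folds to fs − 20.5 kHz = 3.7 kHz.
30.2 kHz mod fs = 6 kHz.
6 kHz ≤ fs/2 = 12.1 kHz, appears at 6 kHz.
81.6 kHz mod fs = 9 kHz.
9 kHz ≤ fs/2 = 12.1 kHz, appears at 9 kHz.
23.9 kHz > fs/2 = 12.1 kHz, folds to fs − 23.9 kHz = 0.3 kHz.
Distinct values: {0.3 kHz, 1.3 kHz, 3.7 kHz, 6 kHz, 9 kHz} → 5.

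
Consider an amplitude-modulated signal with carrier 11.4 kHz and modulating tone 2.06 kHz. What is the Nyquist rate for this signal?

26.92 kHz

AM sidebands sit at fc ± fm = 9.34 kHz and 13.46 kHz.
Highest-frequency component: 13.46 kHz.
Nyquist rate = 2 × 13.46 kHz = 26.92 kHz.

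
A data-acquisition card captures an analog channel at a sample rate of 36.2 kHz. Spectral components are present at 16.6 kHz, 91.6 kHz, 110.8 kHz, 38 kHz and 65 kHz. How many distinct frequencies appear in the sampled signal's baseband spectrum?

5

fs/2 = 18.1 kHz.
16.6 kHz ≤ fs/2 = 18.1 kHz, passes unchanged.
91.6 kHz mod fs = 19.2 kHz.
19.2 kHz > fs/2 = 18.1 kHz, folds to fs − 19.2 kHz = 17 kHz.
110.8 kHz mod fs = 2.2 kHz.
2.2 kHz ≤ fs/2 = 18.1 kHz, appears at 2.2 kHz.
38 kHz mod fs = 1.8 kHz.
1.8 kHz ≤ fs/2 = 18.1 kHz, appears at 1.8 kHz.
65 kHz mod fs = 28.8 kHz.
28.8 kHz > fs/2 = 18.1 kHz, folds to fs − 28.8 kHz = 7.4 kHz.
Distinct values: {1.8 kHz, 2.2 kHz, 7.4 kHz, 16.6 kHz, 17 kHz} → 5.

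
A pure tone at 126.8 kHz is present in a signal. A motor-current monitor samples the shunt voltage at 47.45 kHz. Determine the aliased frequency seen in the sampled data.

126.8 kHz mod fs = 31.9 kHz.
31.9 kHz > fs/2 = 23.725 kHz, folds to fs − 31.9 kHz = 15.55 kHz.

15.55 kHz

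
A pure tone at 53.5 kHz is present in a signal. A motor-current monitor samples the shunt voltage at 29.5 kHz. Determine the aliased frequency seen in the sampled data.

53.5 kHz mod fs = 24 kHz.
24 kHz > fs/2 = 14.75 kHz, folds to fs − 24 kHz = 5.5 kHz.

5.5 kHz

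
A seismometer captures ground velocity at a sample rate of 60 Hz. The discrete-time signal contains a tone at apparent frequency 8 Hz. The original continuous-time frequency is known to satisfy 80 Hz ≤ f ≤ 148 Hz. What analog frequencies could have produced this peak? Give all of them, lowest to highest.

Frequencies that alias to 8 Hz are k·fs ± 8 Hz for integer k ≥ 0.
k=0: 8 Hz.
k=1: 52 Hz, 68 Hz.
k=2: 112 Hz, 128 Hz.
k=3: 172 Hz, 188 Hz.
Within [80 Hz, 148 Hz]: 112 Hz, 128 Hz.

112 Hz, 128 Hz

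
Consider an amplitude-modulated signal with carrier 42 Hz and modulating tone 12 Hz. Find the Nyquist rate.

108 Hz

AM sidebands sit at fc ± fm = 30 Hz and 54 Hz.
Highest-frequency component: 54 Hz.
Nyquist rate = 2 × 54 Hz = 108 Hz.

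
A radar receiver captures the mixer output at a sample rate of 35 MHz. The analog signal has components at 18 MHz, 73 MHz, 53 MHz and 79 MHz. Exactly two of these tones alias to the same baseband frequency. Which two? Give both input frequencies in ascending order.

fs/2 = 17.5 MHz.
18 MHz > fs/2 = 17.5 MHz, folds to fs − 18 MHz = 17 MHz.
73 MHz mod fs = 3 MHz.
3 MHz ≤ fs/2 = 17.5 MHz, appears at 3 MHz.
53 MHz mod fs = 18 MHz.
18 MHz > fs/2 = 17.5 MHz, folds to fs − 18 MHz = 17 MHz.
79 MHz mod fs = 9 MHz.
9 MHz ≤ fs/2 = 17.5 MHz, appears at 9 MHz.
18 MHz and 53 MHz both map to 17 MHz.

18 MHz, 53 MHz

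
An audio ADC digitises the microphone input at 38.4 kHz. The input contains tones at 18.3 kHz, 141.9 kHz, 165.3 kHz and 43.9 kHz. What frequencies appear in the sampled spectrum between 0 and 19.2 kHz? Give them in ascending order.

5.5 kHz, 11.7 kHz, 18.3 kHz

fs/2 = 19.2 kHz.
18.3 kHz ≤ fs/2 = 19.2 kHz, passes unchanged.
141.9 kHz mod fs = 26.7 kHz.
26.7 kHz > fs/2 = 19.2 kHz, folds to fs − 26.7 kHz = 11.7 kHz.
165.3 kHz mod fs = 11.7 kHz.
11.7 kHz ≤ fs/2 = 19.2 kHz, appears at 11.7 kHz.
43.9 kHz mod fs = 5.5 kHz.
5.5 kHz ≤ fs/2 = 19.2 kHz, appears at 5.5 kHz.
Distinct values: {5.5 kHz, 11.7 kHz, 18.3 kHz}.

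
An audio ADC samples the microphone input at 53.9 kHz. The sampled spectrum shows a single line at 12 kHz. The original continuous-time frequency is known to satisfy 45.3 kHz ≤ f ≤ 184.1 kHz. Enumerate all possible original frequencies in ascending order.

Frequencies that alias to 12 kHz are k·fs ± 12 kHz for integer k ≥ 0.
k=0: 12 kHz.
k=1: 41.9 kHz, 65.9 kHz.
k=2: 95.8 kHz, 119.8 kHz.
k=3: 149.7 kHz, 173.7 kHz.
k=4: 203.6 kHz, 227.6 kHz.
Within [45.3 kHz, 184.1 kHz]: 65.9 kHz, 95.8 kHz, 119.8 kHz, 149.7 kHz, 173.7 kHz.

65.9 kHz, 95.8 kHz, 119.8 kHz, 149.7 kHz, 173.7 kHz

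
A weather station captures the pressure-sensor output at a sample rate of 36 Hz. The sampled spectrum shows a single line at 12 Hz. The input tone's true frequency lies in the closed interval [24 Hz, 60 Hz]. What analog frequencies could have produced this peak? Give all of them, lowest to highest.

Frequencies that alias to 12 Hz are k·fs ± 12 Hz for integer k ≥ 0.
k=0: 12 Hz.
k=1: 24 Hz, 48 Hz.
k=2: 60 Hz, 84 Hz.
k=3: 96 Hz, 120 Hz.
Within [24 Hz, 60 Hz]: 24 Hz, 48 Hz, 60 Hz.

24 Hz, 48 Hz, 60 Hz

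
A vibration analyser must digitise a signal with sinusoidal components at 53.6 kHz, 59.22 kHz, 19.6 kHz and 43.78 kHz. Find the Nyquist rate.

118.44 kHz

Highest-frequency component: 59.22 kHz.
Nyquist rate = 2 × 59.22 kHz = 118.44 kHz.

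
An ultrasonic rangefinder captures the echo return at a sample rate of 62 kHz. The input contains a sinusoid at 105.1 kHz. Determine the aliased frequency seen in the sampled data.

18.9 kHz

105.1 kHz mod fs = 43.1 kHz.
43.1 kHz > fs/2 = 31 kHz, folds to fs − 43.1 kHz = 18.9 kHz.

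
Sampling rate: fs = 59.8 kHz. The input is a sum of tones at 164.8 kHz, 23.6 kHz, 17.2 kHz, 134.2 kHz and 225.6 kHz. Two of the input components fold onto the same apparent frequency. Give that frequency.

fs/2 = 29.9 kHz.
164.8 kHz mod fs = 45.2 kHz.
45.2 kHz > fs/2 = 29.9 kHz, folds to fs − 45.2 kHz = 14.6 kHz.
23.6 kHz ≤ fs/2 = 29.9 kHz, passes unchanged.
17.2 kHz ≤ fs/2 = 29.9 kHz, passes unchanged.
134.2 kHz mod fs = 14.6 kHz.
14.6 kHz ≤ fs/2 = 29.9 kHz, appears at 14.6 kHz.
225.6 kHz mod fs = 46.2 kHz.
46.2 kHz > fs/2 = 29.9 kHz, folds to fs − 46.2 kHz = 13.6 kHz.
134.2 kHz and 164.8 kHz both map to 14.6 kHz.

14.6 kHz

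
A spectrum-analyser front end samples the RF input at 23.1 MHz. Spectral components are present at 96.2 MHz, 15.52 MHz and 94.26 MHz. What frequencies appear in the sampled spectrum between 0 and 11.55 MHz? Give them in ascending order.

1.86 MHz, 3.8 MHz, 7.58 MHz

fs/2 = 11.55 MHz.
96.2 MHz mod fs = 3.8 MHz.
3.8 MHz ≤ fs/2 = 11.55 MHz, appears at 3.8 MHz.
15.52 MHz > fs/2 = 11.55 MHz, folds to fs − 15.52 MHz = 7.58 MHz.
94.26 MHz mod fs = 1.86 MHz.
1.86 MHz ≤ fs/2 = 11.55 MHz, appears at 1.86 MHz.
Distinct values: {1.86 MHz, 3.8 MHz, 7.58 MHz}.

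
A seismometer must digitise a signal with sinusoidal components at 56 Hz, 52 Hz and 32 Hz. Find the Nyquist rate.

Highest-frequency component: 56 Hz.
Nyquist rate = 2 × 56 Hz = 112 Hz.

112 Hz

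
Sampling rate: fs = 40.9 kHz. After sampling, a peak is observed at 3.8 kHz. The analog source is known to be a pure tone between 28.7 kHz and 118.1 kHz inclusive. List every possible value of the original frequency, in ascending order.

Frequencies that alias to 3.8 kHz are k·fs ± 3.8 kHz for integer k ≥ 0.
k=0: 3.8 kHz.
k=1: 37.1 kHz, 44.7 kHz.
k=2: 78 kHz, 85.6 kHz.
k=3: 118.9 kHz, 126.5 kHz.
Within [28.7 kHz, 118.1 kHz]: 37.1 kHz, 44.7 kHz, 78 kHz, 85.6 kHz.

37.1 kHz, 44.7 kHz, 78 kHz, 85.6 kHz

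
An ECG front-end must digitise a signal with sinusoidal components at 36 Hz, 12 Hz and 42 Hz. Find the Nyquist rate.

84 Hz

Highest-frequency component: 42 Hz.
Nyquist rate = 2 × 42 Hz = 84 Hz.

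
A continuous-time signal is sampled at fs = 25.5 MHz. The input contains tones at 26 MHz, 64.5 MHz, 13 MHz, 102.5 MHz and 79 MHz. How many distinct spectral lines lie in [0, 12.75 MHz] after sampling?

4

fs/2 = 12.75 MHz.
26 MHz mod fs = 0.5 MHz.
0.5 MHz ≤ fs/2 = 12.75 MHz, appears at 0.5 MHz.
64.5 MHz mod fs = 13.5 MHz.
13.5 MHz > fs/2 = 12.75 MHz, folds to fs − 13.5 MHz = 12 MHz.
13 MHz > fs/2 = 12.75 MHz, folds to fs − 13 MHz = 12.5 MHz.
102.5 MHz mod fs = 0.5 MHz.
0.5 MHz ≤ fs/2 = 12.75 MHz, appears at 0.5 MHz.
79 MHz mod fs = 2.5 MHz.
2.5 MHz ≤ fs/2 = 12.75 MHz, appears at 2.5 MHz.
Distinct values: {0.5 MHz, 2.5 MHz, 12 MHz, 12.5 MHz} → 4.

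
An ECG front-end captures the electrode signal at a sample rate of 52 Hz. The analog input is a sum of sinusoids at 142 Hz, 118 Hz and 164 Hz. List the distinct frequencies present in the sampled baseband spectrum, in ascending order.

8 Hz, 14 Hz

fs/2 = 26 Hz.
142 Hz mod fs = 38 Hz.
38 Hz > fs/2 = 26 Hz, folds to fs − 38 Hz = 14 Hz.
118 Hz mod fs = 14 Hz.
14 Hz ≤ fs/2 = 26 Hz, appears at 14 Hz.
164 Hz mod fs = 8 Hz.
8 Hz ≤ fs/2 = 26 Hz, appears at 8 Hz.
Distinct values: {8 Hz, 14 Hz}.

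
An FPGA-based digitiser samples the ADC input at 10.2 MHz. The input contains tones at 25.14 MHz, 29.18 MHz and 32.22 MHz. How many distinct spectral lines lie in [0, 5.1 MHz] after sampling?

3

fs/2 = 5.1 MHz.
25.14 MHz mod fs = 4.74 MHz.
4.74 MHz ≤ fs/2 = 5.1 MHz, appears at 4.74 MHz.
29.18 MHz mod fs = 8.78 MHz.
8.78 MHz > fs/2 = 5.1 MHz, folds to fs − 8.78 MHz = 1.42 MHz.
32.22 MHz mod fs = 1.62 MHz.
1.62 MHz ≤ fs/2 = 5.1 MHz, appears at 1.62 MHz.
Distinct values: {1.42 MHz, 1.62 MHz, 4.74 MHz} → 3.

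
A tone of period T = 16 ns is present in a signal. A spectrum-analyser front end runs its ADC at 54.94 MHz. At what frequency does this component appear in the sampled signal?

T = 16 ns → f = 1/T = 62.5 MHz.
62.5 MHz mod fs = 7.56 MHz.
7.56 MHz ≤ fs/2 = 27.47 MHz, appears at 7.56 MHz.

7.56 MHz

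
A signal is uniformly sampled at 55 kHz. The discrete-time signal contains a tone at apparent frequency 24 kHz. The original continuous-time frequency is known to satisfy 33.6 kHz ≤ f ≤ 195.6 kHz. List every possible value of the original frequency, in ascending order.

Frequencies that alias to 24 kHz are k·fs ± 24 kHz for integer k ≥ 0.
k=0: 24 kHz.
k=1: 31 kHz, 79 kHz.
k=2: 86 kHz, 134 kHz.
k=3: 141 kHz, 189 kHz.
k=4: 196 kHz, 244 kHz.
Within [33.6 kHz, 195.6 kHz]: 79 kHz, 86 kHz, 134 kHz, 141 kHz, 189 kHz.

79 kHz, 86 kHz, 134 kHz, 141 kHz, 189 kHz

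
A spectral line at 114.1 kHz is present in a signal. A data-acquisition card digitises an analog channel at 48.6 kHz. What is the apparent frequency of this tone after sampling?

16.9 kHz

114.1 kHz mod fs = 16.9 kHz.
16.9 kHz ≤ fs/2 = 24.3 kHz, appears at 16.9 kHz.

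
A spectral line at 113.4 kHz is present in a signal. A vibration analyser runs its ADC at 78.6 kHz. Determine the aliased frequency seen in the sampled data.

34.8 kHz

113.4 kHz mod fs = 34.8 kHz.
34.8 kHz ≤ fs/2 = 39.3 kHz, appears at 34.8 kHz.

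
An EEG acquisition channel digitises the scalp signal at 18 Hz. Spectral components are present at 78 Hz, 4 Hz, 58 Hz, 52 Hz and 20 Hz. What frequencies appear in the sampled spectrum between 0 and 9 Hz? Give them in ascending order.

fs/2 = 9 Hz.
78 Hz mod fs = 6 Hz.
6 Hz ≤ fs/2 = 9 Hz, appears at 6 Hz.
4 Hz ≤ fs/2 = 9 Hz, passes unchanged.
58 Hz mod fs = 4 Hz.
4 Hz ≤ fs/2 = 9 Hz, appears at 4 Hz.
52 Hz mod fs = 16 Hz.
16 Hz > fs/2 = 9 Hz, folds to fs − 16 Hz = 2 Hz.
20 Hz mod fs = 2 Hz.
2 Hz ≤ fs/2 = 9 Hz, appears at 2 Hz.
Distinct values: {2 Hz, 4 Hz, 6 Hz}.

2 Hz, 4 Hz, 6 Hz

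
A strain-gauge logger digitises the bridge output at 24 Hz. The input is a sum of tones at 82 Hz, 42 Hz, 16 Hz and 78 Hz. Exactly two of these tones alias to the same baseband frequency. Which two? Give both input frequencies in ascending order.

42 Hz, 78 Hz

fs/2 = 12 Hz.
82 Hz mod fs = 10 Hz.
10 Hz ≤ fs/2 = 12 Hz, appears at 10 Hz.
42 Hz mod fs = 18 Hz.
18 Hz > fs/2 = 12 Hz, folds to fs − 18 Hz = 6 Hz.
16 Hz > fs/2 = 12 Hz, folds to fs − 16 Hz = 8 Hz.
78 Hz mod fs = 6 Hz.
6 Hz ≤ fs/2 = 12 Hz, appears at 6 Hz.
42 Hz and 78 Hz both map to 6 Hz.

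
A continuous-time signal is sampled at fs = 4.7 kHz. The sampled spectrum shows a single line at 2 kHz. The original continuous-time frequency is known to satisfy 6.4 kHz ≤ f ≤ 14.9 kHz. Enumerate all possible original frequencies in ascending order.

Frequencies that alias to 2 kHz are k·fs ± 2 kHz for integer k ≥ 0.
k=0: 2 kHz.
k=1: 2.7 kHz, 6.7 kHz.
k=2: 7.4 kHz, 11.4 kHz.
k=3: 12.1 kHz, 16.1 kHz.
k=4: 16.8 kHz, 20.8 kHz.
Within [6.4 kHz, 14.9 kHz]: 6.7 kHz, 7.4 kHz, 11.4 kHz, 12.1 kHz.

6.7 kHz, 7.4 kHz, 11.4 kHz, 12.1 kHz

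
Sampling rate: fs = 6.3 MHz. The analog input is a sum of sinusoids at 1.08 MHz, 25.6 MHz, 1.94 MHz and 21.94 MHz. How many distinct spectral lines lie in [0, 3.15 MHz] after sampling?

4

fs/2 = 3.15 MHz.
1.08 MHz ≤ fs/2 = 3.15 MHz, passes unchanged.
25.6 MHz mod fs = 0.4 MHz.
0.4 MHz ≤ fs/2 = 3.15 MHz, appears at 0.4 MHz.
1.94 MHz ≤ fs/2 = 3.15 MHz, passes unchanged.
21.94 MHz mod fs = 3.04 MHz.
3.04 MHz ≤ fs/2 = 3.15 MHz, appears at 3.04 MHz.
Distinct values: {0.4 MHz, 1.08 MHz, 1.94 MHz, 3.04 MHz} → 4.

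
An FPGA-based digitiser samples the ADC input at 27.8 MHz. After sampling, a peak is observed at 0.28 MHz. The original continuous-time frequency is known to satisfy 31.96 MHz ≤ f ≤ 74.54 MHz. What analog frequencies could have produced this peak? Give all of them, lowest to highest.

55.32 MHz, 55.88 MHz

Frequencies that alias to 0.28 MHz are k·fs ± 0.28 MHz for integer k ≥ 0.
k=0: 0.28 MHz.
k=1: 27.52 MHz, 28.08 MHz.
k=2: 55.32 MHz, 55.88 MHz.
k=3: 83.12 MHz, 83.68 MHz.
Within [31.96 MHz, 74.54 MHz]: 55.32 MHz, 55.88 MHz.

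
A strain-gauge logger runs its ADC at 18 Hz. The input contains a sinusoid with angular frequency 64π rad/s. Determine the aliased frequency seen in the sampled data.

4 Hz

ω = 64π rad/s → f = ω/(2π) = 32 Hz.
32 Hz mod fs = 14 Hz.
14 Hz > fs/2 = 9 Hz, folds to fs − 14 Hz = 4 Hz.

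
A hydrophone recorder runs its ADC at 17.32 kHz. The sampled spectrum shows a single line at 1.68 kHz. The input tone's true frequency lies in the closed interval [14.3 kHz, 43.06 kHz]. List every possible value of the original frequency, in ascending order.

Frequencies that alias to 1.68 kHz are k·fs ± 1.68 kHz for integer k ≥ 0.
k=0: 1.68 kHz.
k=1: 15.64 kHz, 19 kHz.
k=2: 32.96 kHz, 36.32 kHz.
k=3: 50.28 kHz, 53.64 kHz.
Within [14.3 kHz, 43.06 kHz]: 15.64 kHz, 19 kHz, 32.96 kHz, 36.32 kHz.

15.64 kHz, 19 kHz, 32.96 kHz, 36.32 kHz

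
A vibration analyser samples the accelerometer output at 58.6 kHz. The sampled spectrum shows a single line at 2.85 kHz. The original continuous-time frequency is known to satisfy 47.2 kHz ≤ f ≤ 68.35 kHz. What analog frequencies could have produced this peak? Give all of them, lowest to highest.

55.75 kHz, 61.45 kHz

Frequencies that alias to 2.85 kHz are k·fs ± 2.85 kHz for integer k ≥ 0.
k=0: 2.85 kHz.
k=1: 55.75 kHz, 61.45 kHz.
k=2: 114.35 kHz, 120.05 kHz.
Within [47.2 kHz, 68.35 kHz]: 55.75 kHz, 61.45 kHz.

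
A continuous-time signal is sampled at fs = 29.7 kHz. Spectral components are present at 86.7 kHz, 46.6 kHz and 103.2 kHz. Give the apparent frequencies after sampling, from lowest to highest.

2.4 kHz, 12.8 kHz, 14.1 kHz

fs/2 = 14.85 kHz.
86.7 kHz mod fs = 27.3 kHz.
27.3 kHz > fs/2 = 14.85 kHz, folds to fs − 27.3 kHz = 2.4 kHz.
46.6 kHz mod fs = 16.9 kHz.
16.9 kHz > fs/2 = 14.85 kHz, folds to fs − 16.9 kHz = 12.8 kHz.
103.2 kHz mod fs = 14.1 kHz.
14.1 kHz ≤ fs/2 = 14.85 kHz, appears at 14.1 kHz.
Distinct values: {2.4 kHz, 12.8 kHz, 14.1 kHz}.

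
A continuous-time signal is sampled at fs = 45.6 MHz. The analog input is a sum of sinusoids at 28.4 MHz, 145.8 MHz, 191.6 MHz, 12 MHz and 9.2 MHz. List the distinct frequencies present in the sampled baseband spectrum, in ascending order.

9 MHz, 9.2 MHz, 12 MHz, 17.2 MHz

fs/2 = 22.8 MHz.
28.4 MHz > fs/2 = 22.8 MHz, folds to fs − 28.4 MHz = 17.2 MHz.
145.8 MHz mod fs = 9 MHz.
9 MHz ≤ fs/2 = 22.8 MHz, appears at 9 MHz.
191.6 MHz mod fs = 9.2 MHz.
9.2 MHz ≤ fs/2 = 22.8 MHz, appears at 9.2 MHz.
12 MHz ≤ fs/2 = 22.8 MHz, passes unchanged.
9.2 MHz ≤ fs/2 = 22.8 MHz, passes unchanged.
Distinct values: {9 MHz, 9.2 MHz, 12 MHz, 17.2 MHz}.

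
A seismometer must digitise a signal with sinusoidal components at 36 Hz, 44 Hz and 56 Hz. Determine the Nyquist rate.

Highest-frequency component: 56 Hz.
Nyquist rate = 2 × 56 Hz = 112 Hz.

112 Hz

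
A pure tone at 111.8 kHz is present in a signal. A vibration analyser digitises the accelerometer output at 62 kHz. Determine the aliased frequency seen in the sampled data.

111.8 kHz mod fs = 49.8 kHz.
49.8 kHz > fs/2 = 31 kHz, folds to fs − 49.8 kHz = 12.2 kHz.

12.2 kHz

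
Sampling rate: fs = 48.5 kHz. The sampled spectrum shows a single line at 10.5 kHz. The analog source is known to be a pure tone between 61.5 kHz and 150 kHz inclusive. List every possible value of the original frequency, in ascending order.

Frequencies that alias to 10.5 kHz are k·fs ± 10.5 kHz for integer k ≥ 0.
k=0: 10.5 kHz.
k=1: 38 kHz, 59 kHz.
k=2: 86.5 kHz, 107.5 kHz.
k=3: 135 kHz, 156 kHz.
k=4: 183.5 kHz, 204.5 kHz.
Within [61.5 kHz, 150 kHz]: 86.5 kHz, 107.5 kHz, 135 kHz.

86.5 kHz, 107.5 kHz, 135 kHz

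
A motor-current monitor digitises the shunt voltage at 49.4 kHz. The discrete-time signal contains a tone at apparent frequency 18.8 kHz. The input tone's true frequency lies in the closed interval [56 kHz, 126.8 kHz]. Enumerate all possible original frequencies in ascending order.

68.2 kHz, 80 kHz, 117.6 kHz

Frequencies that alias to 18.8 kHz are k·fs ± 18.8 kHz for integer k ≥ 0.
k=0: 18.8 kHz.
k=1: 30.6 kHz, 68.2 kHz.
k=2: 80 kHz, 117.6 kHz.
k=3: 129.4 kHz, 167 kHz.
Within [56 kHz, 126.8 kHz]: 68.2 kHz, 80 kHz, 117.6 kHz.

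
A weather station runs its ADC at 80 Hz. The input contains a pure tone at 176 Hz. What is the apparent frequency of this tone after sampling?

176 Hz mod fs = 16 Hz.
16 Hz ≤ fs/2 = 40 Hz, appears at 16 Hz.

16 Hz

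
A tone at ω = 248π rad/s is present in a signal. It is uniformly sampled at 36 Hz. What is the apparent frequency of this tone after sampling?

ω = 248π rad/s → f = ω/(2π) = 124 Hz.
124 Hz mod fs = 16 Hz.
16 Hz ≤ fs/2 = 18 Hz, appears at 16 Hz.

16 Hz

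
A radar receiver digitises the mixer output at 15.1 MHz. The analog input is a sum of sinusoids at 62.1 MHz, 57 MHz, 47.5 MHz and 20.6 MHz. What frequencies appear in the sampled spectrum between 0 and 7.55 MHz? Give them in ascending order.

1.7 MHz, 2.2 MHz, 3.4 MHz, 5.5 MHz

fs/2 = 7.55 MHz.
62.1 MHz mod fs = 1.7 MHz.
1.7 MHz ≤ fs/2 = 7.55 MHz, appears at 1.7 MHz.
57 MHz mod fs = 11.7 MHz.
11.7 MHz > fs/2 = 7.55 MHz, folds to fs − 11.7 MHz = 3.4 MHz.
47.5 MHz mod fs = 2.2 MHz.
2.2 MHz ≤ fs/2 = 7.55 MHz, appears at 2.2 MHz.
20.6 MHz mod fs = 5.5 MHz.
5.5 MHz ≤ fs/2 = 7.55 MHz, appears at 5.5 MHz.
Distinct values: {1.7 MHz, 2.2 MHz, 3.4 MHz, 5.5 MHz}.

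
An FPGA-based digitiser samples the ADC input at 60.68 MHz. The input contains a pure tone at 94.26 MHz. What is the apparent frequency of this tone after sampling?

94.26 MHz mod fs = 33.58 MHz.
33.58 MHz > fs/2 = 30.34 MHz, folds to fs − 33.58 MHz = 27.1 MHz.

27.1 MHz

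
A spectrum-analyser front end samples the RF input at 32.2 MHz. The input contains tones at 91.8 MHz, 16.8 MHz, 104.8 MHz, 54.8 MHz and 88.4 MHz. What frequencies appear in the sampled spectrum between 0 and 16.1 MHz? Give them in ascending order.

4.8 MHz, 8.2 MHz, 9.6 MHz, 15.4 MHz

fs/2 = 16.1 MHz.
91.8 MHz mod fs = 27.4 MHz.
27.4 MHz > fs/2 = 16.1 MHz, folds to fs − 27.4 MHz = 4.8 MHz.
16.8 MHz > fs/2 = 16.1 MHz, folds to fs − 16.8 MHz = 15.4 MHz.
104.8 MHz mod fs = 8.2 MHz.
8.2 MHz ≤ fs/2 = 16.1 MHz, appears at 8.2 MHz.
54.8 MHz mod fs = 22.6 MHz.
22.6 MHz > fs/2 = 16.1 MHz, folds to fs − 22.6 MHz = 9.6 MHz.
88.4 MHz mod fs = 24 MHz.
24 MHz > fs/2 = 16.1 MHz, folds to fs − 24 MHz = 8.2 MHz.
Distinct values: {4.8 MHz, 8.2 MHz, 9.6 MHz, 15.4 MHz}.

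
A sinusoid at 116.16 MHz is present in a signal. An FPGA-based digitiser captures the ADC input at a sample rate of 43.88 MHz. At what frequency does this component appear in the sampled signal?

15.48 MHz

116.16 MHz mod fs = 28.4 MHz.
28.4 MHz > fs/2 = 21.94 MHz, folds to fs − 28.4 MHz = 15.48 MHz.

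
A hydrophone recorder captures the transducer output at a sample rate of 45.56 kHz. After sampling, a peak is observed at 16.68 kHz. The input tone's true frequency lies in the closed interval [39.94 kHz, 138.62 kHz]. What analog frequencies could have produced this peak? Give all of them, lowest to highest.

Frequencies that alias to 16.68 kHz are k·fs ± 16.68 kHz for integer k ≥ 0.
k=0: 16.68 kHz.
k=1: 28.88 kHz, 62.24 kHz.
k=2: 74.44 kHz, 107.8 kHz.
k=3: 120 kHz, 153.36 kHz.
k=4: 165.56 kHz, 198.92 kHz.
Within [39.94 kHz, 138.62 kHz]: 62.24 kHz, 74.44 kHz, 107.8 kHz, 120 kHz.

62.24 kHz, 74.44 kHz, 107.8 kHz, 120 kHz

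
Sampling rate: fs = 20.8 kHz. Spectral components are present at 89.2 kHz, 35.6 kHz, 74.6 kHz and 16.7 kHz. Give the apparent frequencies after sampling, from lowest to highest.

fs/2 = 10.4 kHz.
89.2 kHz mod fs = 6 kHz.
6 kHz ≤ fs/2 = 10.4 kHz, appears at 6 kHz.
35.6 kHz mod fs = 14.8 kHz.
14.8 kHz > fs/2 = 10.4 kHz, folds to fs − 14.8 kHz = 6 kHz.
74.6 kHz mod fs = 12.2 kHz.
12.2 kHz > fs/2 = 10.4 kHz, folds to fs − 12.2 kHz = 8.6 kHz.
16.7 kHz > fs/2 = 10.4 kHz, folds to fs − 16.7 kHz = 4.1 kHz.
Distinct values: {4.1 kHz, 6 kHz, 8.6 kHz}.

4.1 kHz, 6 kHz, 8.6 kHz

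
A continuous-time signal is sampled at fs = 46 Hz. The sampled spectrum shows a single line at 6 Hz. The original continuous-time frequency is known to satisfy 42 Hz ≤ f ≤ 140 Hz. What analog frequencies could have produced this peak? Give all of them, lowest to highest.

52 Hz, 86 Hz, 98 Hz, 132 Hz

Frequencies that alias to 6 Hz are k·fs ± 6 Hz for integer k ≥ 0.
k=0: 6 Hz.
k=1: 40 Hz, 52 Hz.
k=2: 86 Hz, 98 Hz.
k=3: 132 Hz, 144 Hz.
k=4: 178 Hz, 190 Hz.
Within [42 Hz, 140 Hz]: 52 Hz, 86 Hz, 98 Hz, 132 Hz.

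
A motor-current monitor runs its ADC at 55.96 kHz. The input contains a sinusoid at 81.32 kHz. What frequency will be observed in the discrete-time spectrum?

81.32 kHz mod fs = 25.36 kHz.
25.36 kHz ≤ fs/2 = 27.98 kHz, appears at 25.36 kHz.

25.36 kHz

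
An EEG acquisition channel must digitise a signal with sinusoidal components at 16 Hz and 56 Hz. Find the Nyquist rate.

112 Hz

Highest-frequency component: 56 Hz.
Nyquist rate = 2 × 56 Hz = 112 Hz.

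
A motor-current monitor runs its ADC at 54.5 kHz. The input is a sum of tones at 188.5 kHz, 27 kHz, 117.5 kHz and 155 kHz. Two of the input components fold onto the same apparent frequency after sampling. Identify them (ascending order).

fs/2 = 27.25 kHz.
188.5 kHz mod fs = 25 kHz.
25 kHz ≤ fs/2 = 27.25 kHz, appears at 25 kHz.
27 kHz ≤ fs/2 = 27.25 kHz, passes unchanged.
117.5 kHz mod fs = 8.5 kHz.
8.5 kHz ≤ fs/2 = 27.25 kHz, appears at 8.5 kHz.
155 kHz mod fs = 46 kHz.
46 kHz > fs/2 = 27.25 kHz, folds to fs − 46 kHz = 8.5 kHz.
117.5 kHz and 155 kHz both map to 8.5 kHz.

117.5 kHz, 155 kHz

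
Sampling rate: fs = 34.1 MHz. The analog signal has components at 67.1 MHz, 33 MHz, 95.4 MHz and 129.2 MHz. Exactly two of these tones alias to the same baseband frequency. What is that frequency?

1.1 MHz

fs/2 = 17.05 MHz.
67.1 MHz mod fs = 33 MHz.
33 MHz > fs/2 = 17.05 MHz, folds to fs − 33 MHz = 1.1 MHz.
33 MHz > fs/2 = 17.05 MHz, folds to fs − 33 MHz = 1.1 MHz.
95.4 MHz mod fs = 27.2 MHz.
27.2 MHz > fs/2 = 17.05 MHz, folds to fs − 27.2 MHz = 6.9 MHz.
129.2 MHz mod fs = 26.9 MHz.
26.9 MHz > fs/2 = 17.05 MHz, folds to fs − 26.9 MHz = 7.2 MHz.
33 MHz and 67.1 MHz both map to 1.1 MHz.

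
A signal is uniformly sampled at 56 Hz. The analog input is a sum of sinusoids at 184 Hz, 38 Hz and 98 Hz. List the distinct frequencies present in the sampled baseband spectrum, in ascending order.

14 Hz, 16 Hz, 18 Hz

fs/2 = 28 Hz.
184 Hz mod fs = 16 Hz.
16 Hz ≤ fs/2 = 28 Hz, appears at 16 Hz.
38 Hz > fs/2 = 28 Hz, folds to fs − 38 Hz = 18 Hz.
98 Hz mod fs = 42 Hz.
42 Hz > fs/2 = 28 Hz, folds to fs − 42 Hz = 14 Hz.
Distinct values: {14 Hz, 16 Hz, 18 Hz}.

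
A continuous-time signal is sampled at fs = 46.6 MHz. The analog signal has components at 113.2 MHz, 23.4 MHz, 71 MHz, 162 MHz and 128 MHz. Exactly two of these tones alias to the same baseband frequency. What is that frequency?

fs/2 = 23.3 MHz.
113.2 MHz mod fs = 20 MHz.
20 MHz ≤ fs/2 = 23.3 MHz, appears at 20 MHz.
23.4 MHz > fs/2 = 23.3 MHz, folds to fs − 23.4 MHz = 23.2 MHz.
71 MHz mod fs = 24.4 MHz.
24.4 MHz > fs/2 = 23.3 MHz, folds to fs − 24.4 MHz = 22.2 MHz.
162 MHz mod fs = 22.2 MHz.
22.2 MHz ≤ fs/2 = 23.3 MHz, appears at 22.2 MHz.
128 MHz mod fs = 34.8 MHz.
34.8 MHz > fs/2 = 23.3 MHz, folds to fs − 34.8 MHz = 11.8 MHz.
71 MHz and 162 MHz both map to 22.2 MHz.

22.2 MHz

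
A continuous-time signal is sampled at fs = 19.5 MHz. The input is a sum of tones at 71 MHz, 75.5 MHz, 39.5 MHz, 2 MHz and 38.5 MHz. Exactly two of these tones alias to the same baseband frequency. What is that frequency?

fs/2 = 9.75 MHz.
71 MHz mod fs = 12.5 MHz.
12.5 MHz > fs/2 = 9.75 MHz, folds to fs − 12.5 MHz = 7 MHz.
75.5 MHz mod fs = 17 MHz.
17 MHz > fs/2 = 9.75 MHz, folds to fs − 17 MHz = 2.5 MHz.
39.5 MHz mod fs = 0.5 MHz.
0.5 MHz ≤ fs/2 = 9.75 MHz, appears at 0.5 MHz.
2 MHz ≤ fs/2 = 9.75 MHz, passes unchanged.
38.5 MHz mod fs = 19 MHz.
19 MHz > fs/2 = 9.75 MHz, folds to fs − 19 MHz = 0.5 MHz.
38.5 MHz and 39.5 MHz both map to 0.5 MHz.

0.5 MHz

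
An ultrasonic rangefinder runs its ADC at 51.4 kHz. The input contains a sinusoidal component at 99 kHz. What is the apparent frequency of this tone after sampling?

3.8 kHz

99 kHz mod fs = 47.6 kHz.
47.6 kHz > fs/2 = 25.7 kHz, folds to fs − 47.6 kHz = 3.8 kHz.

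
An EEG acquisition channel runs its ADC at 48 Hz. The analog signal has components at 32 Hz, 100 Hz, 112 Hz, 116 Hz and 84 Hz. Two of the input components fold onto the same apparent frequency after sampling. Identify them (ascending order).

fs/2 = 24 Hz.
32 Hz > fs/2 = 24 Hz, folds to fs − 32 Hz = 16 Hz.
100 Hz mod fs = 4 Hz.
4 Hz ≤ fs/2 = 24 Hz, appears at 4 Hz.
112 Hz mod fs = 16 Hz.
16 Hz ≤ fs/2 = 24 Hz, appears at 16 Hz.
116 Hz mod fs = 20 Hz.
20 Hz ≤ fs/2 = 24 Hz, appears at 20 Hz.
84 Hz mod fs = 36 Hz.
36 Hz > fs/2 = 24 Hz, folds to fs − 36 Hz = 12 Hz.
32 Hz and 112 Hz both map to 16 Hz.

32 Hz, 112 Hz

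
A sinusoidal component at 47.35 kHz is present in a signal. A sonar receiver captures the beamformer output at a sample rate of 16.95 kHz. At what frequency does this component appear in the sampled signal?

47.35 kHz mod fs = 13.45 kHz.
13.45 kHz > fs/2 = 8.475 kHz, folds to fs − 13.45 kHz = 3.5 kHz.

3.5 kHz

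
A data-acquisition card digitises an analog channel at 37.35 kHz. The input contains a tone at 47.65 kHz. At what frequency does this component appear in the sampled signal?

47.65 kHz mod fs = 10.3 kHz.
10.3 kHz ≤ fs/2 = 18.675 kHz, appears at 10.3 kHz.

10.3 kHz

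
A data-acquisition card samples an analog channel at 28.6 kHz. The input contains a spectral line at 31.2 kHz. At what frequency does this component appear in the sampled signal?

31.2 kHz mod fs = 2.6 kHz.
2.6 kHz ≤ fs/2 = 14.3 kHz, appears at 2.6 kHz.

2.6 kHz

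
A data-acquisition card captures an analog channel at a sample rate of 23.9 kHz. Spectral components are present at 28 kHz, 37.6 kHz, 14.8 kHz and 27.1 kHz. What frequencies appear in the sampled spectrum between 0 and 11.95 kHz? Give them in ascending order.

3.2 kHz, 4.1 kHz, 9.1 kHz, 10.2 kHz

fs/2 = 11.95 kHz.
28 kHz mod fs = 4.1 kHz.
4.1 kHz ≤ fs/2 = 11.95 kHz, appears at 4.1 kHz.
37.6 kHz mod fs = 13.7 kHz.
13.7 kHz > fs/2 = 11.95 kHz, folds to fs − 13.7 kHz = 10.2 kHz.
14.8 kHz > fs/2 = 11.95 kHz, folds to fs − 14.8 kHz = 9.1 kHz.
27.1 kHz mod fs = 3.2 kHz.
3.2 kHz ≤ fs/2 = 11.95 kHz, appears at 3.2 kHz.
Distinct values: {3.2 kHz, 4.1 kHz, 9.1 kHz, 10.2 kHz}.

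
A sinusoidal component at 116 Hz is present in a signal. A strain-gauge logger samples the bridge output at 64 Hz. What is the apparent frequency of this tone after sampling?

116 Hz mod fs = 52 Hz.
52 Hz > fs/2 = 32 Hz, folds to fs − 52 Hz = 12 Hz.

12 Hz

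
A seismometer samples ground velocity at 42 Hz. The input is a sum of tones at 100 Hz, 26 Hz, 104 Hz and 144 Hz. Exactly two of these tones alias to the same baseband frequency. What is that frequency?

fs/2 = 21 Hz.
100 Hz mod fs = 16 Hz.
16 Hz ≤ fs/2 = 21 Hz, appears at 16 Hz.
26 Hz > fs/2 = 21 Hz, folds to fs − 26 Hz = 16 Hz.
104 Hz mod fs = 20 Hz.
20 Hz ≤ fs/2 = 21 Hz, appears at 20 Hz.
144 Hz mod fs = 18 Hz.
18 Hz ≤ fs/2 = 21 Hz, appears at 18 Hz.
26 Hz and 100 Hz both map to 16 Hz.

16 Hz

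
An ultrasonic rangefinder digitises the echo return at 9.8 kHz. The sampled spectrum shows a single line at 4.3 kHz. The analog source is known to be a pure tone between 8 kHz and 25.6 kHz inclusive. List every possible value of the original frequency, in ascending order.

14.1 kHz, 15.3 kHz, 23.9 kHz, 25.1 kHz

Frequencies that alias to 4.3 kHz are k·fs ± 4.3 kHz for integer k ≥ 0.
k=0: 4.3 kHz.
k=1: 5.5 kHz, 14.1 kHz.
k=2: 15.3 kHz, 23.9 kHz.
k=3: 25.1 kHz, 33.7 kHz.
k=4: 34.9 kHz, 43.5 kHz.
Within [8 kHz, 25.6 kHz]: 14.1 kHz, 15.3 kHz, 23.9 kHz, 25.1 kHz.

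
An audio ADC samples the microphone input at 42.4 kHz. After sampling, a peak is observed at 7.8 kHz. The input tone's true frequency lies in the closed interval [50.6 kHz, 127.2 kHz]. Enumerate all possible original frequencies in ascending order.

Frequencies that alias to 7.8 kHz are k·fs ± 7.8 kHz for integer k ≥ 0.
k=0: 7.8 kHz.
k=1: 34.6 kHz, 50.2 kHz.
k=2: 77 kHz, 92.6 kHz.
k=3: 119.4 kHz, 135 kHz.
k=4: 161.8 kHz, 177.4 kHz.
Within [50.6 kHz, 127.2 kHz]: 77 kHz, 92.6 kHz, 119.4 kHz.

77 kHz, 92.6 kHz, 119.4 kHz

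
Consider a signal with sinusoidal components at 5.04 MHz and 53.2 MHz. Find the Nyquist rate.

Highest-frequency component: 53.2 MHz.
Nyquist rate = 2 × 53.2 MHz = 106.4 MHz.

106.4 MHz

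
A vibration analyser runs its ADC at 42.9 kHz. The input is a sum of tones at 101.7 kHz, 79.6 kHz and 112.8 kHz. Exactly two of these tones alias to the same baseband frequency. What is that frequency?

fs/2 = 21.45 kHz.
101.7 kHz mod fs = 15.9 kHz.
15.9 kHz ≤ fs/2 = 21.45 kHz, appears at 15.9 kHz.
79.6 kHz mod fs = 36.7 kHz.
36.7 kHz > fs/2 = 21.45 kHz, folds to fs − 36.7 kHz = 6.2 kHz.
112.8 kHz mod fs = 27 kHz.
27 kHz > fs/2 = 21.45 kHz, folds to fs − 27 kHz = 15.9 kHz.
101.7 kHz and 112.8 kHz both map to 15.9 kHz.

15.9 kHz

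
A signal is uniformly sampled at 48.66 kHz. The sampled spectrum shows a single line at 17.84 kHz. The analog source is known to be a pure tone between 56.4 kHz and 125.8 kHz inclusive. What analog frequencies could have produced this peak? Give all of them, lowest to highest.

66.5 kHz, 79.48 kHz, 115.16 kHz

Frequencies that alias to 17.84 kHz are k·fs ± 17.84 kHz for integer k ≥ 0.
k=0: 17.84 kHz.
k=1: 30.82 kHz, 66.5 kHz.
k=2: 79.48 kHz, 115.16 kHz.
k=3: 128.14 kHz, 163.82 kHz.
Within [56.4 kHz, 125.8 kHz]: 66.5 kHz, 79.48 kHz, 115.16 kHz.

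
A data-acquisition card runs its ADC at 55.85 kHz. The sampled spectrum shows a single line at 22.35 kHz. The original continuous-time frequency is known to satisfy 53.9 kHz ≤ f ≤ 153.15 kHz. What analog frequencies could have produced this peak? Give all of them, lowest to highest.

78.2 kHz, 89.35 kHz, 134.05 kHz, 145.2 kHz

Frequencies that alias to 22.35 kHz are k·fs ± 22.35 kHz for integer k ≥ 0.
k=0: 22.35 kHz.
k=1: 33.5 kHz, 78.2 kHz.
k=2: 89.35 kHz, 134.05 kHz.
k=3: 145.2 kHz, 189.9 kHz.
k=4: 201.05 kHz, 245.75 kHz.
Within [53.9 kHz, 153.15 kHz]: 78.2 kHz, 89.35 kHz, 134.05 kHz, 145.2 kHz.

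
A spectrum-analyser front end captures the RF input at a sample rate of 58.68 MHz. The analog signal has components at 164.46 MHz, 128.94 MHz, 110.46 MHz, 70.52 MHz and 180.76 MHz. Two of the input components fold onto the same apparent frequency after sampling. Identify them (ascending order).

128.94 MHz, 164.46 MHz

fs/2 = 29.34 MHz.
164.46 MHz mod fs = 47.1 MHz.
47.1 MHz > fs/2 = 29.34 MHz, folds to fs − 47.1 MHz = 11.58 MHz.
128.94 MHz mod fs = 11.58 MHz.
11.58 MHz ≤ fs/2 = 29.34 MHz, appears at 11.58 MHz.
110.46 MHz mod fs = 51.78 MHz.
51.78 MHz > fs/2 = 29.34 MHz, folds to fs − 51.78 MHz = 6.9 MHz.
70.52 MHz mod fs = 11.84 MHz.
11.84 MHz ≤ fs/2 = 29.34 MHz, appears at 11.84 MHz.
180.76 MHz mod fs = 4.72 MHz.
4.72 MHz ≤ fs/2 = 29.34 MHz, appears at 4.72 MHz.
128.94 MHz and 164.46 MHz both map to 11.58 MHz.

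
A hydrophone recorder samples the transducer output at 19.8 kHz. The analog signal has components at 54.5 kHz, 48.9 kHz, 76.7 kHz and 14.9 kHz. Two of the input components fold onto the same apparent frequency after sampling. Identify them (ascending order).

fs/2 = 9.9 kHz.
54.5 kHz mod fs = 14.9 kHz.
14.9 kHz > fs/2 = 9.9 kHz, folds to fs − 14.9 kHz = 4.9 kHz.
48.9 kHz mod fs = 9.3 kHz.
9.3 kHz ≤ fs/2 = 9.9 kHz, appears at 9.3 kHz.
76.7 kHz mod fs = 17.3 kHz.
17.3 kHz > fs/2 = 9.9 kHz, folds to fs − 17.3 kHz = 2.5 kHz.
14.9 kHz > fs/2 = 9.9 kHz, folds to fs − 14.9 kHz = 4.9 kHz.
14.9 kHz and 54.5 kHz both map to 4.9 kHz.

14.9 kHz, 54.5 kHz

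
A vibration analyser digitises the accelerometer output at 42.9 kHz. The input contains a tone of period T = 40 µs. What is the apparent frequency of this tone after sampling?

T = 40 µs → f = 1/T = 25 kHz.
25 kHz > fs/2 = 21.45 kHz, folds to fs − 25 kHz = 17.9 kHz.

17.9 kHz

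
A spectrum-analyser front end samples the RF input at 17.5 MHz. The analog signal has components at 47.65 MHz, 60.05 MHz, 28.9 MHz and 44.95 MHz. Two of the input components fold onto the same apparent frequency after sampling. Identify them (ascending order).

fs/2 = 8.75 MHz.
47.65 MHz mod fs = 12.65 MHz.
12.65 MHz > fs/2 = 8.75 MHz, folds to fs − 12.65 MHz = 4.85 MHz.
60.05 MHz mod fs = 7.55 MHz.
7.55 MHz ≤ fs/2 = 8.75 MHz, appears at 7.55 MHz.
28.9 MHz mod fs = 11.4 MHz.
11.4 MHz > fs/2 = 8.75 MHz, folds to fs − 11.4 MHz = 6.1 MHz.
44.95 MHz mod fs = 9.95 MHz.
9.95 MHz > fs/2 = 8.75 MHz, folds to fs − 9.95 MHz = 7.55 MHz.
44.95 MHz and 60.05 MHz both map to 7.55 MHz.

44.95 MHz, 60.05 MHz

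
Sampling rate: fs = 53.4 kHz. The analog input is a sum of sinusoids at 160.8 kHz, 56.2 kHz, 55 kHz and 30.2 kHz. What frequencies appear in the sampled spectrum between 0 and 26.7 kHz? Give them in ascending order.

fs/2 = 26.7 kHz.
160.8 kHz mod fs = 0.6 kHz.
0.6 kHz ≤ fs/2 = 26.7 kHz, appears at 0.6 kHz.
56.2 kHz mod fs = 2.8 kHz.
2.8 kHz ≤ fs/2 = 26.7 kHz, appears at 2.8 kHz.
55 kHz mod fs = 1.6 kHz.
1.6 kHz ≤ fs/2 = 26.7 kHz, appears at 1.6 kHz.
30.2 kHz > fs/2 = 26.7 kHz, folds to fs − 30.2 kHz = 23.2 kHz.
Distinct values: {0.6 kHz, 1.6 kHz, 2.8 kHz, 23.2 kHz}.

0.6 kHz, 1.6 kHz, 2.8 kHz, 23.2 kHz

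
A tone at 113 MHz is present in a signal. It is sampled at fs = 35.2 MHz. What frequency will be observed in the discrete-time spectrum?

7.4 MHz

113 MHz mod fs = 7.4 MHz.
7.4 MHz ≤ fs/2 = 17.6 MHz, appears at 7.4 MHz.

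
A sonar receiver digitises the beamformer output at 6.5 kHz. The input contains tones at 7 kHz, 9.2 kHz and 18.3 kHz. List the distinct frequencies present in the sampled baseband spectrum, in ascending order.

0.5 kHz, 1.2 kHz, 2.7 kHz

fs/2 = 3.25 kHz.
7 kHz mod fs = 0.5 kHz.
0.5 kHz ≤ fs/2 = 3.25 kHz, appears at 0.5 kHz.
9.2 kHz mod fs = 2.7 kHz.
2.7 kHz ≤ fs/2 = 3.25 kHz, appears at 2.7 kHz.
18.3 kHz mod fs = 5.3 kHz.
5.3 kHz > fs/2 = 3.25 kHz, folds to fs − 5.3 kHz = 1.2 kHz.
Distinct values: {0.5 kHz, 1.2 kHz, 2.7 kHz}.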